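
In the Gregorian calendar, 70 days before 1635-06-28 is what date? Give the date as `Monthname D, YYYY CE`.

April 19, 1635 CE

JDN of 1635-06-28 = 2318410.
2318410 − 70 = 2318340.
JDN 2318340 in the Gregorian calendar is April 19, 1635 CE.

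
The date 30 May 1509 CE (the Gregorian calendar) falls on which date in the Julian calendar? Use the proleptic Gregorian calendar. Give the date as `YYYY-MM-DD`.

1509-05-20

For dates in this range the Gregorian date is 10 days ahead of the Julian.
30 May 1509 Gregorian − 10 days → 20 May 1509 Julian.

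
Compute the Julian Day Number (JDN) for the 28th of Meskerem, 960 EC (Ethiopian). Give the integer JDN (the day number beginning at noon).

2074523

Equivalently 1 October 967 (proleptic Gregorian).
JDN 2400001 is 17 November 1858 CE (Gregorian), MJD 0; the target day is −325478 days from there, so JDN = 2074523.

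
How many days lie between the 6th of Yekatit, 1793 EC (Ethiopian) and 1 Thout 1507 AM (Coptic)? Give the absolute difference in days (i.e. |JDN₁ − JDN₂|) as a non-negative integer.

First date → JDN 2378904; second date → JDN 2375096.
The interval is |2378904 − 2375096| = 3808 days.

3808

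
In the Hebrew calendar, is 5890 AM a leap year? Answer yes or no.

yes

Hebrew year 5890 is year 19 of its 19-year Metonic cycle; leap years are at positions 3, 6, 8, 11, 14, 17, 19, so it is a leap year (13 months).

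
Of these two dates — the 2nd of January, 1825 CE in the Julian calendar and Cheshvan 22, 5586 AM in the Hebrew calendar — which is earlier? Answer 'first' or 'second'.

first

The two dates have Julian Day Numbers 2387641 and 2387934 respectively.
Since 2387641 < 2387934, the first date comes first.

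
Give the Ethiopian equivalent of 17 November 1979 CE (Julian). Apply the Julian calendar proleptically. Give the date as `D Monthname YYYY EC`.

20 Hidar 1972 EC

The source date corresponds to 30 November 1979 in the Gregorian calendar (JDN 2444208).
That day falls on 20 Hidar 1972 EC in the Ethiopian calendar.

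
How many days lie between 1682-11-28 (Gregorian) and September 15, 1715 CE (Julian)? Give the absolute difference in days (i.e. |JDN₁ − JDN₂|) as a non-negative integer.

11989

JDN of the first date = 2335730.
JDN of the second date = 2347719.
|2347719 − 2335730| = 11989.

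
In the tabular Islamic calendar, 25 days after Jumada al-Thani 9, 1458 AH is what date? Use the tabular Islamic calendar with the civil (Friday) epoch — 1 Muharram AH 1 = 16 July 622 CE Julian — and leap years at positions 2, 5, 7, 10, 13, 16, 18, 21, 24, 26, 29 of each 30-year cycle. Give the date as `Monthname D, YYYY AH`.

The starting date is JDN 2464908; 2464908 + 25 = 2464933.
JDN 2464933 corresponds to Rajab 5, 1458 AH.

Rajab 5, 1458 AH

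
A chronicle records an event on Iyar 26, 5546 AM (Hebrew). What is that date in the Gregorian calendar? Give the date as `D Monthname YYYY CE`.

Both dates share Julian Day Number 2373527; in the Gregorian calendar that is 24 May 1786 CE.

24 May 1786 CE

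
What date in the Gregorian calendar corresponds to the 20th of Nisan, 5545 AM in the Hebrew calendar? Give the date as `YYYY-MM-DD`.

1785-03-31

Julian Day Number of the source date = 2373108.
Converting JDN 2373108 to the Gregorian calendar gives 31 March 1785 CE.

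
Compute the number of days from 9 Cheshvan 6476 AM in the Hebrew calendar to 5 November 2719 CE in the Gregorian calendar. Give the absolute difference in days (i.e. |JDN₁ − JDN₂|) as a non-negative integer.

First date → JDN 2712994; second date → JDN 2714462.
The interval is |2712994 − 2714462| = 1468 days.

1468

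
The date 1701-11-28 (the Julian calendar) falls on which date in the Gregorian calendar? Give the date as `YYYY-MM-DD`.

1701-12-09

At this point the Julian calendar is 11 days behind the Gregorian.
28 November 1701 Julian + 11 days → 9 December 1701 Gregorian.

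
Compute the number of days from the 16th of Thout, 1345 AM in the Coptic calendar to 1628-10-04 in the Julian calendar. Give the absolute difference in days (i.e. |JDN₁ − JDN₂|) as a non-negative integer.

21

First date → JDN 2315941; second date → JDN 2315962.
The interval is |2315941 − 2315962| = 21 days.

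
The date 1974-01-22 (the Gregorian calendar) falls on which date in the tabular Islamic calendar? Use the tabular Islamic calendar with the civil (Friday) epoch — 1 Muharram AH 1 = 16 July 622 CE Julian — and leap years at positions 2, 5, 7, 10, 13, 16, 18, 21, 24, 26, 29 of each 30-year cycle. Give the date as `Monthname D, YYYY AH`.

Julian Day Number of the source date = 2442070.
Converting JDN 2442070 to the tabular Islamic calendar gives 28 Dhu al-Hijjah 1393 AH.

Dhu al-Hijjah 28, 1393 AH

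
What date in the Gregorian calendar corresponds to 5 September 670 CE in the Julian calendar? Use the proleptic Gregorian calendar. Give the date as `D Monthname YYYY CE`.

8 September 670 CE

For dates in this range the Gregorian date is 3 days ahead of the Julian.
5 September 670 Julian + 3 days → 8 September 670 Gregorian.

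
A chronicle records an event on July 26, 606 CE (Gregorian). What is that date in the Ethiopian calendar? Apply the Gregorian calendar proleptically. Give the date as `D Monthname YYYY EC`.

29 Hamle 598 EC

Julian Day Number of the source date = 1942603.
Converting JDN 1942603 to the Ethiopian calendar gives 29 Hamle 598 EC.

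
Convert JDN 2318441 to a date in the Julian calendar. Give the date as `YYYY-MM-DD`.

JDN 2318441 is 29 July 1635 in the Gregorian calendar.
In the Julian calendar that day is 1635-07-19.

1635-07-19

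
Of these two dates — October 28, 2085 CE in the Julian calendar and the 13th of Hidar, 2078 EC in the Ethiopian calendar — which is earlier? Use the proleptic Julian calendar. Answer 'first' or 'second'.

Converting both to JDN: 2482905 vs 2482917; the smaller is the first.

first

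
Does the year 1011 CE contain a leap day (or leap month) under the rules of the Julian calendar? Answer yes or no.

1011 mod 4 = 3, so it is a common year in the Julian calendar.

no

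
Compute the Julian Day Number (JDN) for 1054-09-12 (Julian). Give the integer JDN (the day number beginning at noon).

2106286

In the proleptic Gregorian calendar the same day is 18 September 1054.
JDN 2400001 is 17 November 1858 CE (Gregorian), MJD 0; the target day is −293715 days from there, so JDN = 2106286.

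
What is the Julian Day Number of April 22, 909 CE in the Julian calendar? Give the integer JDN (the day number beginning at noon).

2053182

In the proleptic Gregorian calendar the same day is 27 April 909.
JDN 2299161 is 15 October 1582 CE (Gregorian); the target day is −245979 days from there, so JDN = 2053182.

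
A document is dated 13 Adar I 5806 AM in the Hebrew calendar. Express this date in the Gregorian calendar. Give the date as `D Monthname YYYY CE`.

19 February 2046 CE

Both dates share Julian Day Number 2468396; in the Gregorian calendar that is 19 February 2046 CE.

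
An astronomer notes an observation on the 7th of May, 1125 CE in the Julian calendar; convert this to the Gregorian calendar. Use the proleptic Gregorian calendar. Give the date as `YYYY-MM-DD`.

1125-05-14

At this point the Julian calendar is 7 days behind the Gregorian.
7 May 1125 Julian + 7 days → 14 May 1125 Gregorian.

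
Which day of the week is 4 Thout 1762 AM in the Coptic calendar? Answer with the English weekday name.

Equivalently 14 September 2045 Gregorian, JDN 2468238.
2468238 ≡ 3 (mod 7); counting from Monday = 0 gives Thursday.

Thursday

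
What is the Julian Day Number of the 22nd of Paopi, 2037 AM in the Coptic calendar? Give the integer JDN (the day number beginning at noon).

Equivalently 4 November 2320 (Gregorian).
JDN 2400001 is 17 November 1858 CE (Gregorian), MJD 0; the target day is +168729 days from there, so JDN = 2568730.

2568730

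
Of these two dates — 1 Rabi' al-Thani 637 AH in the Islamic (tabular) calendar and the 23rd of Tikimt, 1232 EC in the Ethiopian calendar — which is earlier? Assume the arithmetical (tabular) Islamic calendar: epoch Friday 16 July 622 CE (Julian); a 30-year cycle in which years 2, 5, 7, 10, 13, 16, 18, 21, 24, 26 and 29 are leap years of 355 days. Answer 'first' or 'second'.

second

Converting both to JDN: 2173906 vs 2173896; the smaller is the second.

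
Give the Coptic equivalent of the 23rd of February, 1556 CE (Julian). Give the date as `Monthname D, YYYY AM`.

Meshir 28, 1272 AM

Julian Day Number of the source date = 2289440.
Converting JDN 2289440 to the Coptic calendar gives 28 Meshir 1272 AM.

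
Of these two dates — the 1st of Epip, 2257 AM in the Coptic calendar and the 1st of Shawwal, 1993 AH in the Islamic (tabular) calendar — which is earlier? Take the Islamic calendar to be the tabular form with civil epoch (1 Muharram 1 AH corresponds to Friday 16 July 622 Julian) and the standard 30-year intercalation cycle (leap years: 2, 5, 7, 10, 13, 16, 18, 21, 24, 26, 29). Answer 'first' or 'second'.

First date → JDN 2649334; second date → JDN 2654604.
JDN 2649334 < JDN 2654604, so the first date is earlier.

first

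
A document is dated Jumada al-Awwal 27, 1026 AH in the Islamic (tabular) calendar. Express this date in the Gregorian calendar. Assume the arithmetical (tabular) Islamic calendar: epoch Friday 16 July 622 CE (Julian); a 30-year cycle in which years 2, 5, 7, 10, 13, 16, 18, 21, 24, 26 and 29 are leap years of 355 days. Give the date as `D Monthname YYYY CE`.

Both dates share Julian Day Number 2311810; in the Gregorian calendar that is 2 June 1617 CE.

2 June 1617 CE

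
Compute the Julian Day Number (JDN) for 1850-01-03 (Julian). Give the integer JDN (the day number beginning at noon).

2396773

In the Gregorian calendar the same day is 15 January 1850.
JDN 2400001 is 17 November 1858 CE (Gregorian), MJD 0; the target day is −3228 days from there, so JDN = 2396773.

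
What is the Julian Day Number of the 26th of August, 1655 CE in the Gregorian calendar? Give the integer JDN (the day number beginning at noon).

JDN 2299161 is 15 October 1582 CE (Gregorian); the target day is +26613 days from there, so JDN = 2325774.

2325774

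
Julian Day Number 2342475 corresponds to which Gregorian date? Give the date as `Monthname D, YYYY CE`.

JDN 2451545 is 1 Jan 2000; 2342475 is −109070 days from there.

May 18, 1701 CE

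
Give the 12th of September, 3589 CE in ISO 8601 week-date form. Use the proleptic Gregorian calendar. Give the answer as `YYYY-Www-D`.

3589-W37-2

The weekday is Tuesday (ISO weekday 2).
That Tuesday belongs to ISO week 37 of ISO year 3589.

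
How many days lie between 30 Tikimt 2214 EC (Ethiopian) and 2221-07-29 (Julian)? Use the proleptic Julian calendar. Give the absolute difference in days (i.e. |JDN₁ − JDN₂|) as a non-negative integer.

JDN of the first date = 2532578.
JDN of the second date = 2532488.
|2532488 − 2532578| = 90.

90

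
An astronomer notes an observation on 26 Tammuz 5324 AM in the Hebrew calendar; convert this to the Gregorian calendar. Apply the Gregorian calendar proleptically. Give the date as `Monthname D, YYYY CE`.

Both dates share Julian Day Number 2292496; in the Gregorian calendar that is 16 July 1564 CE.

July 16, 1564 CE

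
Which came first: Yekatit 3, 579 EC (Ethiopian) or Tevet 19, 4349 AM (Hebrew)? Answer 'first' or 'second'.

First date → JDN 1935487; second date → JDN 1936173.
JDN 1935487 < JDN 1936173, so the first date is earlier.

first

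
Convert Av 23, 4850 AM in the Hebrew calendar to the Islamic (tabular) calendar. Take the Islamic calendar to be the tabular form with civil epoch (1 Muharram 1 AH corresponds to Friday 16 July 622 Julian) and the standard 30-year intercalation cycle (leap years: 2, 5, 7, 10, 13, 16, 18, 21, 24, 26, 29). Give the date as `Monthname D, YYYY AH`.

Jumada al-Awwal 22, 483 AH

Both dates share Julian Day Number 2119384; in the tabular Islamic calendar that is 22 Jumada al-Awwal 483 AH.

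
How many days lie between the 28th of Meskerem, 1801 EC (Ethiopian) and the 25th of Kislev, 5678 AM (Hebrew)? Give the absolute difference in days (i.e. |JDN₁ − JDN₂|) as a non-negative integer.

First date → JDN 2381698; second date → JDN 2421573.
The interval is |2381698 − 2421573| = 39875 days.

39875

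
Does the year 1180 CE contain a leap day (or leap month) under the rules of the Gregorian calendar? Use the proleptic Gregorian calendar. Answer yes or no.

1180 is divisible by 4 and not by 100, so it is a leap year.

yes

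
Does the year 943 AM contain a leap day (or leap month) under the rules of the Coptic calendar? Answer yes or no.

943 mod 4 = 3; in the Coptic calendar a year is leap when year mod 4 = 3, so it is a leap year.

yes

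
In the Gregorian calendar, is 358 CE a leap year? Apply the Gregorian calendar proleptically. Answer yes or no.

no

358 is not divisible by 4, so it is a common year.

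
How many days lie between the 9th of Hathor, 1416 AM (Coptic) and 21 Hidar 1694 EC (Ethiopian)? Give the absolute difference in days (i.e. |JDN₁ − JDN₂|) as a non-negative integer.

742

JDN of the first date = 2341927.
JDN of the second date = 2342669.
|2342669 − 2341927| = 742.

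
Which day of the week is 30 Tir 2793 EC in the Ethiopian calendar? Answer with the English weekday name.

Equivalently 13 February 2801 Gregorian, JDN 2744148.
Since JDN mod 7 = 1 (0 = Monday), the day is Tuesday.

Tuesday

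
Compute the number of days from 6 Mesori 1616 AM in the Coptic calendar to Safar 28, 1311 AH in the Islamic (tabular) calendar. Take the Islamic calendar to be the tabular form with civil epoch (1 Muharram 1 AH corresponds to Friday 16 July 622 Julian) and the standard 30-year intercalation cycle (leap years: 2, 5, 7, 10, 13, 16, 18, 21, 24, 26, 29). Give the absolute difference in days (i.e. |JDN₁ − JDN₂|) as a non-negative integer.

2527

First date → JDN 2415244; second date → JDN 2412717.
The interval is |2415244 − 2412717| = 2527 days.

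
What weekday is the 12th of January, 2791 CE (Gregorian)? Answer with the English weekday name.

2740463 ≡ 5 (mod 7); counting from Monday = 0 gives Saturday.

Saturday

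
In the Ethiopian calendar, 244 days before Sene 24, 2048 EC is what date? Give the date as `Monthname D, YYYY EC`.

Tikimt 20, 2048 EC

JDN of Sene 24, 2048 EC = 2472181.
2472181 − 244 = 2471937.
JDN 2471937 in the Ethiopian calendar is Tikimt 20, 2048 EC.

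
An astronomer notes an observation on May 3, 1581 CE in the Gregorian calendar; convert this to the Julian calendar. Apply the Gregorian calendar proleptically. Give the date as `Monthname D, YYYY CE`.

April 23, 1581 CE

The Julian–Gregorian offset here is 10 days (Julian trailing).
3 May 1581 Gregorian − 10 days → 23 April 1581 Julian.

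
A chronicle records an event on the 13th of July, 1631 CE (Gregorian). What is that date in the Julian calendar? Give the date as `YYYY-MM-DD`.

For dates in this range the Gregorian date is 10 days ahead of the Julian.
13 July 1631 Gregorian − 10 days → 3 July 1631 Julian.

1631-07-03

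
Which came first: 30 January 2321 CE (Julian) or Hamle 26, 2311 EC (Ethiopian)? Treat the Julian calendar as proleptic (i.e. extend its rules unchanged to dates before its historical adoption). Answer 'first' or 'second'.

The two dates have Julian Day Numbers 2568833 and 2568273 respectively.
Since 2568273 < 2568833, the second date comes first.

second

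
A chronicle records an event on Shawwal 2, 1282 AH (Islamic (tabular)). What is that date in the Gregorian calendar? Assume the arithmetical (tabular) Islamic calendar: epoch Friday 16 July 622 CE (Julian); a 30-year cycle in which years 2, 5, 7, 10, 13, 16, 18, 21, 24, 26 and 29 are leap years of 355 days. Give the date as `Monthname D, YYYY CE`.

Both dates share Julian Day Number 2402651; in the Gregorian calendar that is 18 February 1866 CE.

February 18, 1866 CE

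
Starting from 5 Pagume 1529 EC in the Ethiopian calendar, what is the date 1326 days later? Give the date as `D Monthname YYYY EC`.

The starting date is JDN 2282687; 2282687 + 1326 = 2284013.
JDN 2284013 corresponds to 20 Miyazya 1533 EC.

20 Miyazya 1533 EC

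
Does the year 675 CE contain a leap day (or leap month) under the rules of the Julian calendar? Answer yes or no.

no

675 mod 4 = 3, so it is a common year in the Julian calendar.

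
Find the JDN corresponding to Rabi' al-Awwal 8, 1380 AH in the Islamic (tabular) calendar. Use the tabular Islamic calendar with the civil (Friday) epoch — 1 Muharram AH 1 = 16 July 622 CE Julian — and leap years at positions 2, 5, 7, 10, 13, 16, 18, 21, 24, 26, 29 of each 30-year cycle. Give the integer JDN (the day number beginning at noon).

In the Gregorian calendar the same day is 31 August 1960.
JDN 2400001 is 17 November 1858 CE (Gregorian), MJD 0; the target day is +37177 days from there, so JDN = 2437178.

2437178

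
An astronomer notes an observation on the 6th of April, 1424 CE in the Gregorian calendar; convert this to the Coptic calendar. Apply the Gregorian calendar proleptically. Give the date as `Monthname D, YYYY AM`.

Both dates share Julian Day Number 2241261; in the Coptic calendar that is 2 Parmouti 1140 AM.

Parmouti 2, 1140 AM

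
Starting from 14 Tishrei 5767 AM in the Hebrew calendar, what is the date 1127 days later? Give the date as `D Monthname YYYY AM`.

19 Cheshvan 5770 AM

Counting 1127 days forward from JDN 2454015 reaches JDN 2455142, which is 19 Cheshvan 5770 AM.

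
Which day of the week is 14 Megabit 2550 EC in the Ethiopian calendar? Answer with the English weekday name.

Equivalently 27 March 2558 Gregorian, JDN 2655436.
2655436 ≡ 0 (mod 7); counting from Monday = 0 gives Monday.

Monday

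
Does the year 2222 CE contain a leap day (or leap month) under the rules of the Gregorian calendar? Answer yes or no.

2222 is not divisible by 4, so it is a common year.

no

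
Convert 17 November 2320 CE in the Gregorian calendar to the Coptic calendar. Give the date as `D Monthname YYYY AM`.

Julian Day Number of the source date = 2568743.
Converting JDN 2568743 to the Coptic calendar gives 5 Hathor 2037 AM.

5 Hathor 2037 AM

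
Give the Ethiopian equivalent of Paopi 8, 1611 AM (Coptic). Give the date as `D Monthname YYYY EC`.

8 Tikimt 1887 EC

Julian Day Number of the source date = 2413119.
Converting JDN 2413119 to the Ethiopian calendar gives 8 Tikimt 1887 EC.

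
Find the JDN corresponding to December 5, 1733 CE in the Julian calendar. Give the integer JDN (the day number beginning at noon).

Equivalently 16 December 1733 (Gregorian).
JDN 2299161 is 15 October 1582 CE (Gregorian); the target day is +55214 days from there, so JDN = 2354375.

2354375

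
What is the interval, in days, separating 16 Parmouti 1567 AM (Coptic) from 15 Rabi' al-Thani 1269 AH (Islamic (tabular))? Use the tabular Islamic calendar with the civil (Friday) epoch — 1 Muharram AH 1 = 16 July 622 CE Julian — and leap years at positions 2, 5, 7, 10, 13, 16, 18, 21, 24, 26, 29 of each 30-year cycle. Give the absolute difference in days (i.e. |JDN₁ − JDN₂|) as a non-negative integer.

JDN of the first date = 2397236.
JDN of the second date = 2397880.
|2397880 − 2397236| = 644.

644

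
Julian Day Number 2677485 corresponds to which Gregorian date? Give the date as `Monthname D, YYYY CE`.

JDN 2451545 is 1 Jan 2000; 2677485 is +225940 days from there.

August 9, 2618 CE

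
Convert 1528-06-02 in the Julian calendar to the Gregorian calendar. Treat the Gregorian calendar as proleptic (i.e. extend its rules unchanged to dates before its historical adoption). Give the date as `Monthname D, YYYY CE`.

The Julian–Gregorian offset here is 10 days (Julian trailing).
2 June 1528 Julian + 10 days → 12 June 1528 Gregorian.

June 12, 1528 CE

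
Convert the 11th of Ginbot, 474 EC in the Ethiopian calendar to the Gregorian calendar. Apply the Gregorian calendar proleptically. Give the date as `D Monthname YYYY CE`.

7 May 482 CE

Julian Day Number of the source date = 1897234.
Converting JDN 1897234 to the Gregorian calendar gives 7 May 482 CE.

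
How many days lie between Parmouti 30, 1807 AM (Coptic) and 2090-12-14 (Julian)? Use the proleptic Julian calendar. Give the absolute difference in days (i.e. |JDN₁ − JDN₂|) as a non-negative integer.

First date → JDN 2484910; second date → JDN 2484778.
The interval is |2484910 − 2484778| = 132 days.

132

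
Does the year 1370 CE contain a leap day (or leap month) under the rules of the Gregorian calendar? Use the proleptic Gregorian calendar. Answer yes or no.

no

1370 is not divisible by 4, so it is a common year.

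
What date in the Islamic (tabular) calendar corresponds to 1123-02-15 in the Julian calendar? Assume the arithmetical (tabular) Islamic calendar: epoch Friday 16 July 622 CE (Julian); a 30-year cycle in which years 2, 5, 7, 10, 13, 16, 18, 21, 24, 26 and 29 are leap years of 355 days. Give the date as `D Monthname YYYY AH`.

The source date corresponds to 22 February 1123 in the proleptic Gregorian calendar (JDN 2131279).
That day falls on 16 Dhu al-Hijjah 516 AH in the tabular Islamic calendar.

16 Dhu al-Hijjah 516 AH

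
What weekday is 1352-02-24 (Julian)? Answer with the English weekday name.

Friday

Equivalently 3 March 1352 Gregorian, JDN 2214930.
Since JDN mod 7 = 4 (0 = Monday), the day is Friday.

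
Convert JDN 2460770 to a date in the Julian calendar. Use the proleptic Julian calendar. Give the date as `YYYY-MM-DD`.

The Gregorian equivalent of JDN 2460770 is 4 April 2025.
In the Julian calendar that day is 2025-03-22.

2025-03-22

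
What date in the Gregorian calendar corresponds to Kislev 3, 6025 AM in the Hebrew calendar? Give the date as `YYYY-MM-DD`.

Julian Day Number of the source date = 2548295.
Converting JDN 2548295 to the Gregorian calendar gives 22 November 2264 CE.

2264-11-22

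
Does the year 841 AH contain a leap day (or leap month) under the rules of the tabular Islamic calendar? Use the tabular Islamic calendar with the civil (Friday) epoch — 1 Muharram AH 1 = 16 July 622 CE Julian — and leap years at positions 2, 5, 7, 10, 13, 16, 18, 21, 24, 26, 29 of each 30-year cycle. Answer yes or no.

Year 841 AH is year 1 of its 30-year cycle; leap positions are 2, 5, 7, 10, 13, 16, 18, 21, 24, 26, 29, so it is a common year (354 days).

no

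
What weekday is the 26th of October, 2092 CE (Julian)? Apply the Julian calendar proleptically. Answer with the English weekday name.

Equivalently 8 November 2092 Gregorian, JDN 2485460.
JDN 2485460 mod 7 = 5, and JDN 0 was a Monday, so this is a Saturday.

Saturday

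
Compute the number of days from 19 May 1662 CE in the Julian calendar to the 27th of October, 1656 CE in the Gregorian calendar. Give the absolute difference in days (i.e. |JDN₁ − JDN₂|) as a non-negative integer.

JDN of the first date = 2328242.
JDN of the second date = 2326202.
|2326202 − 2328242| = 2040.

2040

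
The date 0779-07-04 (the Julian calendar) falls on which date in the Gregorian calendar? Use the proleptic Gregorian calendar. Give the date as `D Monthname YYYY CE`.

For dates in this range the Gregorian date is 4 days ahead of the Julian.
4 July 779 Julian + 4 days → 8 July 779 Gregorian.

8 July 779 CE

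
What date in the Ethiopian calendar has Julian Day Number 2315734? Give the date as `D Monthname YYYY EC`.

JDN 2315734 is 29 February 1628 in the Gregorian calendar.
In the Ethiopian calendar that day is 24 Yekatit 1620 EC.

24 Yekatit 1620 EC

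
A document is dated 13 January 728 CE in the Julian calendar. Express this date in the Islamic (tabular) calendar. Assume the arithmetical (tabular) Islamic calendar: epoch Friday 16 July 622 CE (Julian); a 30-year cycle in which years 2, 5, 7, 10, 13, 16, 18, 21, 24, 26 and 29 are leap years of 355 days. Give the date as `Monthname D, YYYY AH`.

Ramadan 25, 109 AH

Julian Day Number of the source date = 1986972.
Converting JDN 1986972 to the tabular Islamic calendar gives 25 Ramadan 109 AH.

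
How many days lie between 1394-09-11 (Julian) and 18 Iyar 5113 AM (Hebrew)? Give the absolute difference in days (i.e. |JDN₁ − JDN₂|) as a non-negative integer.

15116

JDN of the first date = 2230470.
JDN of the second date = 2215354.
|2215354 − 2230470| = 15116.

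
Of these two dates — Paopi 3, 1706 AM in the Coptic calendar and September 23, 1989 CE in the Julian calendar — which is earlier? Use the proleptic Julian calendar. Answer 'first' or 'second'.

second

Converting both to JDN: 2447813 vs 2447806; the smaller is the second.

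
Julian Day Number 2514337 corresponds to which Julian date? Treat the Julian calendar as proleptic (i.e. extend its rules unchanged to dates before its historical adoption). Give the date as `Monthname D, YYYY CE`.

JDN 2514337 is 2 December 2171 in the Gregorian calendar.
In the Julian calendar that day is November 18, 2171 CE.

November 18, 2171 CE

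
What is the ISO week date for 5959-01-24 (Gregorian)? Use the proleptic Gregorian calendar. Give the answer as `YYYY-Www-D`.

The weekday is Saturday (ISO weekday 6).
That Saturday belongs to ISO week 4 of ISO year 5959.

5959-W04-6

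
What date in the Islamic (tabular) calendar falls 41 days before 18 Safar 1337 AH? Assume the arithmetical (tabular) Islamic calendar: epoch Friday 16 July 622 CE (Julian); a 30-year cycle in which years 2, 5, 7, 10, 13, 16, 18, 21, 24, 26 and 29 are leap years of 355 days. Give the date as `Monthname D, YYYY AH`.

Muharram 7, 1337 AH

Counting 41 days back from JDN 2421921 reaches JDN 2421880, which is Muharram 7, 1337 AH.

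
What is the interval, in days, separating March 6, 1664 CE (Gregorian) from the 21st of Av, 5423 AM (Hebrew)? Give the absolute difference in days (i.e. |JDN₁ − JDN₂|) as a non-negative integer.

195

JDN of the first date = 2328889.
JDN of the second date = 2328694.
|2328694 − 2328889| = 195.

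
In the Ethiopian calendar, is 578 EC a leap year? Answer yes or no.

578 mod 4 = 2; in the Ethiopian calendar a year is leap when year mod 4 = 3, so it is a common year.

no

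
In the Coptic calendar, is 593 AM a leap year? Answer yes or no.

no

593 mod 4 = 1; in the Coptic calendar a year is leap when year mod 4 = 3, so it is a common year.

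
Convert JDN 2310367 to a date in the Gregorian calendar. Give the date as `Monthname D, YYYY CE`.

June 20, 1613 CE

Counting from JDN 2299161 = 15 Oct 1582 gives an offset of 11206 days.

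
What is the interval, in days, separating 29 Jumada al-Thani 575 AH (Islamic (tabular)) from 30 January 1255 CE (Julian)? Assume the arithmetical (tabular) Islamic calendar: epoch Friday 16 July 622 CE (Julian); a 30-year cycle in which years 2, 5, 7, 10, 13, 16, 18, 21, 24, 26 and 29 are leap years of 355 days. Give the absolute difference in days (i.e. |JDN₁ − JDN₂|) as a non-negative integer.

27454

First date → JDN 2152022; second date → JDN 2179476.
The interval is |2152022 − 2179476| = 27454 days.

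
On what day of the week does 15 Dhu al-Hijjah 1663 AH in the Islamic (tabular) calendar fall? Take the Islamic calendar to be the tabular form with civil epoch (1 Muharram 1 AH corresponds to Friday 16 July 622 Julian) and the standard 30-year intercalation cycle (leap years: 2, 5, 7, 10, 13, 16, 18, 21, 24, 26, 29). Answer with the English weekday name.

This is JDN 2537736 (26 December 2235 Gregorian).
JDN 2537736 mod 7 = 5, and JDN 0 was a Monday, so this is a Saturday.

Saturday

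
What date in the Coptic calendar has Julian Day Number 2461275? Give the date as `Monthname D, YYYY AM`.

The Gregorian equivalent of JDN 2461275 is 22 August 2026.
In the Coptic calendar that day is Mesori 16, 1742 AM.

Mesori 16, 1742 AM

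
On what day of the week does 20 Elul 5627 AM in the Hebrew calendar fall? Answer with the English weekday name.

Equivalently 20 September 1867 Gregorian, JDN 2403230.
JDN 2403230 mod 7 = 4, and JDN 0 was a Monday, so this is a Friday.

Friday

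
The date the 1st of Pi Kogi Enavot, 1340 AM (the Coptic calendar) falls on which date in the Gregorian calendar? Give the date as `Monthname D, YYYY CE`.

September 3, 1624 CE

Julian Day Number of the source date = 2314460.
Converting JDN 2314460 to the Gregorian calendar gives 3 September 1624 CE.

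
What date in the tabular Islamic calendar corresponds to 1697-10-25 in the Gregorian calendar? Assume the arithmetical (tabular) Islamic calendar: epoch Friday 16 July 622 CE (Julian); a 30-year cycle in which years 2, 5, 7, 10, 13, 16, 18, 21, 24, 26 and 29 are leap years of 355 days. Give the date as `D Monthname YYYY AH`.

9 Rabi' al-Thani 1109 AH

Both dates share Julian Day Number 2341175; in the tabular Islamic calendar that is 9 Rabi' al-Thani 1109 AH.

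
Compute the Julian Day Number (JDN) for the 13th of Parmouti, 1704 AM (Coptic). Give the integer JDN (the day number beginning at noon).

2447273

In the Gregorian calendar the same day is 21 April 1988.
JDN 2451545 is 1 January 2000 CE (Gregorian); the target day is −4272 days from there, so JDN = 2447273.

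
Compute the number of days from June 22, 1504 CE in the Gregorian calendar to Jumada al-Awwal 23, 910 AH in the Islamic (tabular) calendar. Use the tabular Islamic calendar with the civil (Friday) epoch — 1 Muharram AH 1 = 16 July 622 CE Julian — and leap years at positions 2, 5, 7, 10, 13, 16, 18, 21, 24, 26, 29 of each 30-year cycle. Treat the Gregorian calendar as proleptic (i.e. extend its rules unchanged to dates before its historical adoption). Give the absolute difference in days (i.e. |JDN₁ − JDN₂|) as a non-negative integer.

142

JDN of the first date = 2270557.
JDN of the second date = 2270699.
|2270699 − 2270557| = 142.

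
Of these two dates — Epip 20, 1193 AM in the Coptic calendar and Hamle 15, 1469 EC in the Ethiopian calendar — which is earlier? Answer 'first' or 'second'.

second

First date → JDN 2260727; second date → JDN 2260722.
JDN 2260722 < JDN 2260727, so the second date is earlier.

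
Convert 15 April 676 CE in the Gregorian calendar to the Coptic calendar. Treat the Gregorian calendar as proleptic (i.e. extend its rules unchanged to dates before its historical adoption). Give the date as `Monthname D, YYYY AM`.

Julian Day Number of the source date = 1968069.
Converting JDN 1968069 to the Coptic calendar gives 17 Parmouti 392 AM.

Parmouti 17, 392 AM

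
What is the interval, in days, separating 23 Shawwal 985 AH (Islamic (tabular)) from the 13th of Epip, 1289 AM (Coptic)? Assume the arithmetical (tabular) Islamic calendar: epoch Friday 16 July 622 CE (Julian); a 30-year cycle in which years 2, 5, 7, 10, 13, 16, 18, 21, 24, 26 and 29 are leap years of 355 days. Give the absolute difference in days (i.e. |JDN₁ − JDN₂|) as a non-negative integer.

1641

JDN of the first date = 2297425.
JDN of the second date = 2295784.
|2295784 − 2297425| = 1641.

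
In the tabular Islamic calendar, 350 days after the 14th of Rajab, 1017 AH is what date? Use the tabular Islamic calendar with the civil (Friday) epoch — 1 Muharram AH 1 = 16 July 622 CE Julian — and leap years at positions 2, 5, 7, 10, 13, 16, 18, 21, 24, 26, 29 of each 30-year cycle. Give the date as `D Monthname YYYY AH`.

JDN of the 14th of Rajab, 1017 AH = 2308667.
2308667 + 350 = 2309017.
JDN 2309017 in the tabular Islamic calendar is 10 Rajab 1018 AH.

10 Rajab 1018 AH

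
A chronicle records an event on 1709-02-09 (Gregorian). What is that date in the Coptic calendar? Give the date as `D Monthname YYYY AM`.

Julian Day Number of the source date = 2345299.
Converting JDN 2345299 to the Coptic calendar gives 4 Meshir 1425 AM.

4 Meshir 1425 AM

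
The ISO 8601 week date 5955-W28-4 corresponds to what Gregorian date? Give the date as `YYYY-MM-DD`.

ISO week 1 of 5955 is the week containing the first Thursday of 5955.
Week 28, day 4 (Thursday) lands on 5955-07-14.

5955-07-14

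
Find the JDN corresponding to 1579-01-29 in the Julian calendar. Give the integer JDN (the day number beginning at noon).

2297816

In the proleptic Gregorian calendar the same day is 8 February 1579.
JDN 2451545 is 1 January 2000 CE (Gregorian); the target day is −153729 days from there, so JDN = 2297816.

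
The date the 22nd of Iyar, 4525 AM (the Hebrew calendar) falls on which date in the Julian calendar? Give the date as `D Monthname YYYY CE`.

18 May 765 CE

The source date corresponds to 22 May 765 in the proleptic Gregorian calendar (JDN 2000612).
That day falls on 18 May 765 CE in the Julian calendar.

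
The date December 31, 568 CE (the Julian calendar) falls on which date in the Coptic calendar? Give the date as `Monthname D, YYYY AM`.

Tobi 5, 285 AM

Julian Day Number of the source date = 1928885.
Converting JDN 1928885 to the Coptic calendar gives 5 Tobi 285 AM.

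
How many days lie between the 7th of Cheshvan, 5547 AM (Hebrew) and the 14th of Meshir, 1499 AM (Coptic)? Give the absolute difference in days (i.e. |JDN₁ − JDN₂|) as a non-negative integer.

First date → JDN 2373685; second date → JDN 2372337.
The interval is |2373685 − 2372337| = 1348 days.

1348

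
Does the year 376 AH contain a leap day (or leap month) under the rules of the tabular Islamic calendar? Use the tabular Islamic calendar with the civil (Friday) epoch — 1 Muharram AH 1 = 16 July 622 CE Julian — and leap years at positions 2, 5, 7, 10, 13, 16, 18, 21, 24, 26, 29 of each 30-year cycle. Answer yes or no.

yes

Year 376 AH is year 16 of its 30-year cycle; leap positions are 2, 5, 7, 10, 13, 16, 18, 21, 24, 26, 29, so it is a leap year (355 days).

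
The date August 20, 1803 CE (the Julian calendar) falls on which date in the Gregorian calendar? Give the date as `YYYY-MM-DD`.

1803-09-01

The Julian–Gregorian offset here is 12 days (Julian trailing).
20 August 1803 Julian + 12 days → 1 September 1803 Gregorian.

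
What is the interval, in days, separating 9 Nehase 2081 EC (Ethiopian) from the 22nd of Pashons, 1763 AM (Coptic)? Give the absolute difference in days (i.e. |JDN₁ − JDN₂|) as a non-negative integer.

JDN of the first date = 2484279.
JDN of the second date = 2468861.
|2468861 − 2484279| = 15418.

15418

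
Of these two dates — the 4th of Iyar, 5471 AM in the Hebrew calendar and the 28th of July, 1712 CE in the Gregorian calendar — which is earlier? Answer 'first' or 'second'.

first

The two dates have Julian Day Numbers 2346102 and 2346564 respectively.
Since 2346102 < 2346564, the first date comes first.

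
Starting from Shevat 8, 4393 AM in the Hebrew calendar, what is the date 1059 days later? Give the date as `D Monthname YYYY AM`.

2 Tevet 4396 AM

JDN of Shevat 8, 4393 AM = 1952284.
1952284 + 1059 = 1953343.
JDN 1953343 in the Hebrew calendar is 2 Tevet 4396 AM.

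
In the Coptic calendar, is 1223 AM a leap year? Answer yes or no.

1223 mod 4 = 3; in the Coptic calendar a year is leap when year mod 4 = 3, so it is a leap year.

yes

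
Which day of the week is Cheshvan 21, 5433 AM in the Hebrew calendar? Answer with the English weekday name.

Friday

In the Gregorian calendar this is 11 November 1672 (JDN 2332061).
JDN 2332061 mod 7 = 4, and JDN 0 was a Monday, so this is a Friday.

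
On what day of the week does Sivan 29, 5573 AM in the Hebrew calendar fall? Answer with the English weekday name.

Sunday

In the Gregorian calendar this is 27 June 1813 (JDN 2383422).
JDN 2383422 mod 7 = 6, and JDN 0 was a Monday, so this is a Sunday.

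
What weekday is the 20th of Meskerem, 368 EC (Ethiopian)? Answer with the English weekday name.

In the proleptic Gregorian calendar this is 19 September 375 (JDN 1858287).
JDN 1858287 mod 7 = 4, and JDN 0 was a Monday, so this is a Friday.

Friday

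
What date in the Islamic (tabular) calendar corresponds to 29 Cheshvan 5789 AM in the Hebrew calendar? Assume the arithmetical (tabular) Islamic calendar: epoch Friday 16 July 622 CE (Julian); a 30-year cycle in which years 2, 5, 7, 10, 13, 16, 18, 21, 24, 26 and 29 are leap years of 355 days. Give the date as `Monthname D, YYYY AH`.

Rajab 1, 1450 AH

Julian Day Number of the source date = 2462094.
Converting JDN 2462094 to the tabular Islamic calendar gives 1 Rajab 1450 AH.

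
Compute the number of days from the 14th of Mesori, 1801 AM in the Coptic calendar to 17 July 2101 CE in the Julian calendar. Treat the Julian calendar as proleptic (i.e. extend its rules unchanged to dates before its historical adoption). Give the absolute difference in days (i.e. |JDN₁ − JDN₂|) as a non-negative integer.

JDN of the first date = 2482823.
JDN of the second date = 2488646.
|2488646 − 2482823| = 5823.

5823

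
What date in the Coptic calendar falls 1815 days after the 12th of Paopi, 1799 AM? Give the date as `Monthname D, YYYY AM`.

Counting 1815 days forward from JDN 2481790 reaches JDN 2483605, which is Thout 30, 1804 AM.

Thout 30, 1804 AM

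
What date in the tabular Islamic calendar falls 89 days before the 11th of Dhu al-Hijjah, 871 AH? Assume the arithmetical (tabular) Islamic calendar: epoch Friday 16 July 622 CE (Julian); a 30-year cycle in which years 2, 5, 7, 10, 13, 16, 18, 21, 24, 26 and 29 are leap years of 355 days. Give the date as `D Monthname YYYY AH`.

The starting date is JDN 2257074; 2257074 − 89 = 2256985.
JDN 2256985 corresponds to 11 Ramadan 871 AH.

11 Ramadan 871 AH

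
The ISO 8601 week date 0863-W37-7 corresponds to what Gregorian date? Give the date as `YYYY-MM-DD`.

ISO week 1 of 863 is the week containing the first Thursday of 863.
Week 37, day 7 (Sunday) lands on 0863-09-16.

0863-09-16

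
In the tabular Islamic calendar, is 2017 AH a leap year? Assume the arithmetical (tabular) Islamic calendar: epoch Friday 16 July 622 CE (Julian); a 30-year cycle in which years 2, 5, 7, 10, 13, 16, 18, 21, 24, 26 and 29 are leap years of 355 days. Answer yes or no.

yes

Year 2017 AH is year 7 of its 30-year cycle; leap positions are 2, 5, 7, 10, 13, 16, 18, 21, 24, 26, 29, so it is a leap year (355 days).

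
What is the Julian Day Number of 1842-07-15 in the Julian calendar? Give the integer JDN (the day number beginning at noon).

Equivalently 27 July 1842 (Gregorian).
JDN 2451545 is 1 January 2000 CE (Gregorian); the target day is −57501 days from there, so JDN = 2394044.

2394044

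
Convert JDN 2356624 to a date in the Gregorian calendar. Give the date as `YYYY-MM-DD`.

JDN 2451545 is 1 Jan 2000; 2356624 is −94921 days from there.

1740-02-12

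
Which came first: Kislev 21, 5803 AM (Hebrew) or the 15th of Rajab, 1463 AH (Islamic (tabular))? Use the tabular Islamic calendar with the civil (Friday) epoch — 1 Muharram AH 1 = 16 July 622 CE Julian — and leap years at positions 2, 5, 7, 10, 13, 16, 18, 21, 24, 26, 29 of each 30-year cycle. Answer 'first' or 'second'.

Converting both to JDN: 2467223 vs 2466715; the smaller is the second.

second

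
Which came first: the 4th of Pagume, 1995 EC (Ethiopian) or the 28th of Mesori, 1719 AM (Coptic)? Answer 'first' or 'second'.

First date → JDN 2452892; second date → JDN 2452886.
JDN 2452886 < JDN 2452892, so the second date is earlier.

second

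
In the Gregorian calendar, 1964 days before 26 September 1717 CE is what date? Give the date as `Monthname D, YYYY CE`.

The starting date is JDN 2348450; 2348450 − 1964 = 2346486.
JDN 2346486 corresponds to May 11, 1712 CE.

May 11, 1712 CE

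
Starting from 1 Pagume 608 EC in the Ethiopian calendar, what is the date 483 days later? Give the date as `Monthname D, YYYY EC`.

Tahsas 24, 610 EC

Counting 483 days forward from JDN 1946288 reaches JDN 1946771, which is Tahsas 24, 610 EC.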